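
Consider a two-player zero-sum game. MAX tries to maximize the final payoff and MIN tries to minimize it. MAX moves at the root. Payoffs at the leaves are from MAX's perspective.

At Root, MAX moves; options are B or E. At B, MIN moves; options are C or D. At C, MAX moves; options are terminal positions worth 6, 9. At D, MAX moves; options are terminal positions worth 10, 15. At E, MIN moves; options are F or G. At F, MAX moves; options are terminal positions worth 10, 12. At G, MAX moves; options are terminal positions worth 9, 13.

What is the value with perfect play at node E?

F: max(10, 12) = 12
G: max(9, 13) = 13
E: min(12, 13) = 12

12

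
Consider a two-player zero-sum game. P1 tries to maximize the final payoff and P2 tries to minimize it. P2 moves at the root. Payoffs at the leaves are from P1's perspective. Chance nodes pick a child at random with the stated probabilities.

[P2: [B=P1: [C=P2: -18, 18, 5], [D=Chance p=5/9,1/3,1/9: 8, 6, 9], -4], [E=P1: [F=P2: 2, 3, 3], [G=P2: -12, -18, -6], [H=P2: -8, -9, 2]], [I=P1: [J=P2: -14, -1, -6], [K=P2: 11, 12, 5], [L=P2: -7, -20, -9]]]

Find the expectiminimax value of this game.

C (P2): min(-18, 18, 5) = -18
D (Chance): 5/9·8 + 1/3·6 + 1/9·9 = 7.44
B (P1): max(-18, 7.44, -4) = 7.44
F (P2): min(2, 3, 3) = 2
G (P2): min(-12, -18, -6) = -18
H (P2): min(-8, -9, 2) = -9
E (P1): max(2, -18, -9) = 2
J (P2): min(-14, -1, -6) = -14
K (P2): min(11, 12, 5) = 5
L (P2): min(-7, -20, -9) = -20
I (P1): max(-14, 5, -20) = 5
Root (P2): min(7.44, 2, 5) = 2

2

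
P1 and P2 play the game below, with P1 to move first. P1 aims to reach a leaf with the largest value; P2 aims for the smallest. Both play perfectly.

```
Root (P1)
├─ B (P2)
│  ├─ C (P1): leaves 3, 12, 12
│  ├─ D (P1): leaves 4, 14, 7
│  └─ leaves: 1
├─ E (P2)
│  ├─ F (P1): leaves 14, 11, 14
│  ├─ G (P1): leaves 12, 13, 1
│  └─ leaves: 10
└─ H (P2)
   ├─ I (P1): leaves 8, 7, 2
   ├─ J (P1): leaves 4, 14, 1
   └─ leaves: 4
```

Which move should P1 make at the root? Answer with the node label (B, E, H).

E

C (P1): max(3, 12, 12) = 12
D (P1): max(4, 14, 7) = 14
B (P2): min(12, 14, 1) = 1
F (P1): max(14, 11, 14) = 14
G (P1): max(12, 13, 1) = 13
E (P2): min(14, 13, 10) = 10
I (P1): max(8, 7, 2) = 8
J (P1): max(4, 14, 1) = 14
H (P2): min(8, 14, 4) = 4
Root (P1): max(1, 10, 4) = 10
P1 picks the child with the highest value: E (value 10).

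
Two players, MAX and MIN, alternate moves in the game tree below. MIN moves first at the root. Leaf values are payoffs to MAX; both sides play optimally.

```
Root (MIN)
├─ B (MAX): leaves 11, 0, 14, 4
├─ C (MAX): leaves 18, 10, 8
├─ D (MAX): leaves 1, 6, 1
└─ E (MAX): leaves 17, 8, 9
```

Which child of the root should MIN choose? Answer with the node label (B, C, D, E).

B (MAX): max(11, 0, 14, 4) = 14
C (MAX): max(18, 10, 8) = 18
D (MAX): max(1, 6, 1) = 6
E (MAX): max(17, 8, 9) = 17
Root (MIN): min(14, 18, 6, 17) = 6
MIN picks the child with the lowest value: D (value 6).

D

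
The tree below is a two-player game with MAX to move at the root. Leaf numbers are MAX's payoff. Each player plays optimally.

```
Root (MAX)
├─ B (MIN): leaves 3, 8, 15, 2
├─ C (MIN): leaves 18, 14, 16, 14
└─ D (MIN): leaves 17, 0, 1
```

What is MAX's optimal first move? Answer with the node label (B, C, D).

C

B (MIN): min(3, 8, 15, 2) = 2
C (MIN): min(18, 14, 16, 14) = 14
D (MIN): min(17, 0, 1) = 0
Root (MAX): max(2, 14, 0) = 14
MAX picks the child with the highest value: C (value 14).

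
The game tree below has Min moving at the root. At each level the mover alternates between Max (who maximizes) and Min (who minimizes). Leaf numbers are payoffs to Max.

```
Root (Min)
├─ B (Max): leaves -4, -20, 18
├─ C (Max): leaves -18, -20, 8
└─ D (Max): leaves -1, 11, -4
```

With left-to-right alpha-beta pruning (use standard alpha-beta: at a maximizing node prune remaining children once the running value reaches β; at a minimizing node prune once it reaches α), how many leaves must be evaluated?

8

B [α=-∞,β=+∞]: v=18
C [α=-∞,β=18]: v=8
D [α=-∞,β=8]: v=11 after child 2 ≥ β → β-cutoff, skip 1
Root [α=-∞,β=+∞]: v=8
Leaves evaluated: 8 of 9.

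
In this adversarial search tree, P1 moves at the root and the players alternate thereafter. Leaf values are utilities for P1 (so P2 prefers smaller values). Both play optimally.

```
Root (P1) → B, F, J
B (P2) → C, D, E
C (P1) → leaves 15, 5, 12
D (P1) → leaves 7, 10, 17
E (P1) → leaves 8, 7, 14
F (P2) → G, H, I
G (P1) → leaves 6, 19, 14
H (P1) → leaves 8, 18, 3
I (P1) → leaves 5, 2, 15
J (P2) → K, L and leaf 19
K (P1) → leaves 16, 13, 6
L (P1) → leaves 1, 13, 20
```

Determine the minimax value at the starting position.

16

C (P1): max(15, 5, 12) = 15
D (P1): max(7, 10, 17) = 17
E (P1): max(8, 7, 14) = 14
B (P2): min(15, 17, 14) = 14
G (P1): max(6, 19, 14) = 19
H (P1): max(8, 18, 3) = 18
I (P1): max(5, 2, 15) = 15
F (P2): min(19, 18, 15) = 15
K (P1): max(16, 13, 6) = 16
L (P1): max(1, 13, 20) = 20
J (P2): min(16, 20, 19) = 16
Root (P1): max(14, 15, 16) = 16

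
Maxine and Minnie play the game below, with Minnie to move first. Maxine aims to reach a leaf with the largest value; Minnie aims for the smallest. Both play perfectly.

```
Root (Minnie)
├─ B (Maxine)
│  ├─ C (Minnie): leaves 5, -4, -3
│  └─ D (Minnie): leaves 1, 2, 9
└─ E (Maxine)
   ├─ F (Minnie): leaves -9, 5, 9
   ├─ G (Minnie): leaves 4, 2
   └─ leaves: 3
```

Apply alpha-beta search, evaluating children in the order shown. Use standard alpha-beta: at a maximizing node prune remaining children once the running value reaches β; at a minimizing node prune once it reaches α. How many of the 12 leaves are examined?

11

C [α=-∞,β=+∞]: v=-4
D [α=-4,β=+∞]: v=1
B [α=-∞,β=+∞]: v=1
F [α=-∞,β=1]: v=-9
G [α=-9,β=1]: v=2
E [α=-∞,β=1]: v=2 after child 2 ≥ β → β-cutoff, skip 1
Root [α=-∞,β=+∞]: v=1
Leaves evaluated: 11 of 12.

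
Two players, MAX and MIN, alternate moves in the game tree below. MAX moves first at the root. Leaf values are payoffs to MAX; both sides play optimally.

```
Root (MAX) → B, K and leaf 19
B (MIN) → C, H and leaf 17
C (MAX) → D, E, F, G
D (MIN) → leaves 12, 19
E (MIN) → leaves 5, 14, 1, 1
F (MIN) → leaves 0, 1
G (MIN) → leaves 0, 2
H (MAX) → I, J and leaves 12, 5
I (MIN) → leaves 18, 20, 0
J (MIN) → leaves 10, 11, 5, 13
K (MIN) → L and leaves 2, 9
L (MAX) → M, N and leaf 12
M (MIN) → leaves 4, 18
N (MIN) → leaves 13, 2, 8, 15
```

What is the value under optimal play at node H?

12

I: min(18, 20, 0) = 0
J: min(10, 11, 5, 13) = 5
H: max(0, 5, 12, 5) = 12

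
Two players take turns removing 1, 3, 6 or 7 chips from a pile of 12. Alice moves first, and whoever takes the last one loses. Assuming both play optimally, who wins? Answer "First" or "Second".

i:   0  1  2  3  4  5  6  7  8  9 10 11 12
     W  L  W  L  W  L  W  W  W  W  W  W  W
Position 12 is W, so the first player wins.

First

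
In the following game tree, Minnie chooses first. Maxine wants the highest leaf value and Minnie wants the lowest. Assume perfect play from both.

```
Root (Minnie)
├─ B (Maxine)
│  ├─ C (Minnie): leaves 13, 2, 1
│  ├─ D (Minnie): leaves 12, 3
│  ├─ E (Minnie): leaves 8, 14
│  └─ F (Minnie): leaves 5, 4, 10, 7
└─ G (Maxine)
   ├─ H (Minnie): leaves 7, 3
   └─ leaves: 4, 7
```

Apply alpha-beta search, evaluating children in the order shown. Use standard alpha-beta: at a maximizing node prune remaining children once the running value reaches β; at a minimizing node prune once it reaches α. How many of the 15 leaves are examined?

12

C [α=-∞,β=+∞]: v=1
D [α=1,β=+∞]: v=3
E [α=3,β=+∞]: v=8
F [α=8,β=+∞]: v=5 after child 1 ≤ α → α-cutoff, skip 3
B [α=-∞,β=+∞]: v=8
H [α=-∞,β=8]: v=3
G [α=-∞,β=8]: v=7
Root [α=-∞,β=+∞]: v=7
Leaves evaluated: 12 of 15.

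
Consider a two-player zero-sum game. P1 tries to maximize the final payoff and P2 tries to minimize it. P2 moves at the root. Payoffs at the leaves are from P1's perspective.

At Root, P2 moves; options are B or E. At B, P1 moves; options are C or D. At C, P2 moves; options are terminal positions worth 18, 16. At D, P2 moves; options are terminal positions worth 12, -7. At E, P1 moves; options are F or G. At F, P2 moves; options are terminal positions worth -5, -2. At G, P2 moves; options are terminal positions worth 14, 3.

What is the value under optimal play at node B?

16

C: min(18, 16) = 16
D: min(12, -7) = -7
B: max(16, -7) = 16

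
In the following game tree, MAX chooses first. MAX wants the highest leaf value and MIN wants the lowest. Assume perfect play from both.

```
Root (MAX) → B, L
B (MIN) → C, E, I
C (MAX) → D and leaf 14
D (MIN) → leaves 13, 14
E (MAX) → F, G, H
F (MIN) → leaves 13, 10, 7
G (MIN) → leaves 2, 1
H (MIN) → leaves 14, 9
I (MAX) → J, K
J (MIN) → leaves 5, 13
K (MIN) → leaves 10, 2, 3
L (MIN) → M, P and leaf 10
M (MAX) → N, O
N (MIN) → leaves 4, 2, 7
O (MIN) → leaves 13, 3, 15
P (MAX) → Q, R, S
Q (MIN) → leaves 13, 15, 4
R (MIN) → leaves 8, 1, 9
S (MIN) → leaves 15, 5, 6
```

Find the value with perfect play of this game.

5

D (MIN): min(13, 14) = 13
C (MAX): max(13, 14) = 14
F (MIN): min(13, 10, 7) = 7
G (MIN): min(2, 1) = 1
H (MIN): min(14, 9) = 9
E (MAX): max(7, 1, 9) = 9
J (MIN): min(5, 13) = 5
K (MIN): min(10, 2, 3) = 2
I (MAX): max(5, 2) = 5
B (MIN): min(14, 9, 5) = 5
N (MIN): min(4, 2, 7) = 2
O (MIN): min(13, 3, 15) = 3
M (MAX): max(2, 3) = 3
Q (MIN): min(13, 15, 4) = 4
R (MIN): min(8, 1, 9) = 1
S (MIN): min(15, 5, 6) = 5
P (MAX): max(4, 1, 5) = 5
L (MIN): min(3, 5, 10) = 3
Root (MAX): max(5, 3) = 5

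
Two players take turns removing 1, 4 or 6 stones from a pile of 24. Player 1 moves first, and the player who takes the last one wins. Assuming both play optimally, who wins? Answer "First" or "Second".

Mark each pile size as W (mover wins) or L (mover loses):
i:   0  1  2  3  4  5  6  7  8  9 10 11 12 13 14 15 16 17 18 19 20 21 22 23 24
     L  W  L  W  W  L  W  L  W  W  L  W  L  W  W  L  W  L  W  W  L  W  L  W  W
Position 24 is W, so the first player wins.

First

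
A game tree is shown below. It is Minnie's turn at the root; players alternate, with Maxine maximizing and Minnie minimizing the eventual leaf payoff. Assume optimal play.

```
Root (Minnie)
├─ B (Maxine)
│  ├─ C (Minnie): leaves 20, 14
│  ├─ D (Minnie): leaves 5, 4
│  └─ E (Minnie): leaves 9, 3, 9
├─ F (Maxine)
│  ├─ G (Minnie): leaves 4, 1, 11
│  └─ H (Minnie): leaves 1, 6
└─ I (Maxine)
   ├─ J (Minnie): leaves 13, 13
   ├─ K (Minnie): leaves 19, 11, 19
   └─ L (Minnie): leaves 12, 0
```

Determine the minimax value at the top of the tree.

C (Minnie): min(20, 14) = 14
D (Minnie): min(5, 4) = 4
E (Minnie): min(9, 3, 9) = 3
B (Maxine): max(14, 4, 3) = 14
G (Minnie): min(4, 1, 11) = 1
H (Minnie): min(1, 6) = 1
F (Maxine): max(1, 1) = 1
J (Minnie): min(13, 13) = 13
K (Minnie): min(19, 11, 19) = 11
L (Minnie): min(12, 0) = 0
I (Maxine): max(13, 11, 0) = 13
Root (Minnie): min(14, 1, 13) = 1

1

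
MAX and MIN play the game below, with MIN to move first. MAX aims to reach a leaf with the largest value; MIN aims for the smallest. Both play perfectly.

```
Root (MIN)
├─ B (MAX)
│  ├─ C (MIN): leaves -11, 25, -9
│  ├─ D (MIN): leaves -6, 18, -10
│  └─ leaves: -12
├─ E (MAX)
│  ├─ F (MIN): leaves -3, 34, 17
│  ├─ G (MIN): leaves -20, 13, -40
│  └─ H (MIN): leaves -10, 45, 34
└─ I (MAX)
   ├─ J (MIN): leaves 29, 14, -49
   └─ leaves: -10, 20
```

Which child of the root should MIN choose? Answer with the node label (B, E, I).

B

C (MIN): min(-11, 25, -9) = -11
D (MIN): min(-6, 18, -10) = -10
B (MAX): max(-11, -10, -12) = -10
F (MIN): min(-3, 34, 17) = -3
G (MIN): min(-20, 13, -40) = -40
H (MIN): min(-10, 45, 34) = -10
E (MAX): max(-3, -40, -10) = -3
J (MIN): min(29, 14, -49) = -49
I (MAX): max(-49, -10, 20) = 20
Root (MIN): min(-10, -3, 20) = -10
MIN picks the child with the lowest value: B (value -10).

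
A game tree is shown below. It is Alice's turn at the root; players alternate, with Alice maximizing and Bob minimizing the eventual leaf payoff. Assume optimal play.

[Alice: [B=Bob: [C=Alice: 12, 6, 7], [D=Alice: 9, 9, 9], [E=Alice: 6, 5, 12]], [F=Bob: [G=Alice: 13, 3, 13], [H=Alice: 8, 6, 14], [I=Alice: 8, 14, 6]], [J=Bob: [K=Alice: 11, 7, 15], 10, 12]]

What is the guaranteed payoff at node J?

K: max(11, 7, 15) = 15
J: min(15, 10, 12) = 10

10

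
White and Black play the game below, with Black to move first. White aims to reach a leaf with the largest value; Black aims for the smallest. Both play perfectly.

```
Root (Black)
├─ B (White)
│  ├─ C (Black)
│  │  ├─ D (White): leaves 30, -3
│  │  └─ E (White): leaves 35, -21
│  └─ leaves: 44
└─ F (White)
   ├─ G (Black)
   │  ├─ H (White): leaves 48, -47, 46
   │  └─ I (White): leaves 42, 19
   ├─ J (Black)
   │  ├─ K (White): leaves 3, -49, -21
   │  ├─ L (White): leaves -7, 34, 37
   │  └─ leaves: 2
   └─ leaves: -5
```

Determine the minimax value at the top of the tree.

D (White): max(30, -3) = 30
E (White): max(35, -21) = 35
C (Black): min(30, 35) = 30
B (White): max(30, 44) = 44
H (White): max(48, -47, 46) = 48
I (White): max(42, 19) = 42
G (Black): min(48, 42) = 42
K (White): max(3, -49, -21) = 3
L (White): max(-7, 34, 37) = 37
J (Black): min(3, 37, 2) = 2
F (White): max(42, 2, -5) = 42
Root (Black): min(44, 42) = 42

42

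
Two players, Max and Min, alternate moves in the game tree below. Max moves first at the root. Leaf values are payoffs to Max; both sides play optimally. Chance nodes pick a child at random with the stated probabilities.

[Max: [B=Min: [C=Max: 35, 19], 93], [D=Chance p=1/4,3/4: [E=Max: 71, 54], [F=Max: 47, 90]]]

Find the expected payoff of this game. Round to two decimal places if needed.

C (Max): max(35, 19) = 35
B (Min): min(35, 93) = 35
E (Max): max(71, 54) = 71
F (Max): max(47, 90) = 90
D (Chance): 1/4·71 + 3/4·90 = 85.25
Root (Max): max(35, 85.25) = 85.25

85.25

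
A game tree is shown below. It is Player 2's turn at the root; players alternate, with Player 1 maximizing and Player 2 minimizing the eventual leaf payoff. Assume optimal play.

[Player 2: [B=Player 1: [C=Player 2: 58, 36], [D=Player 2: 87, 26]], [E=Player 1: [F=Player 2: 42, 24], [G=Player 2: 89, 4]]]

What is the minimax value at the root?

C (Player 2): min(58, 36) = 36
D (Player 2): min(87, 26) = 26
B (Player 1): max(36, 26) = 36
F (Player 2): min(42, 24) = 24
G (Player 2): min(89, 4) = 4
E (Player 1): max(24, 4) = 24
Root (Player 2): min(36, 24) = 24

24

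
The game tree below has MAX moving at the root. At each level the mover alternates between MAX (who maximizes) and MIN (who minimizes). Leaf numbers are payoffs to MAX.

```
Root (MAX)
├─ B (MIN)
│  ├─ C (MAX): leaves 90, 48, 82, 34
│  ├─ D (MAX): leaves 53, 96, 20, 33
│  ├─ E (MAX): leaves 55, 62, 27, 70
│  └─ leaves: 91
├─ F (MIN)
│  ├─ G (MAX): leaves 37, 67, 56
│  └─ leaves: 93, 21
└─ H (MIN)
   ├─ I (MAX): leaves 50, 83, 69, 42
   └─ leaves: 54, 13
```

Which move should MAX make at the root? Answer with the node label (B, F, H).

C (MAX): max(90, 48, 82, 34) = 90
D (MAX): max(53, 96, 20, 33) = 96
E (MAX): max(55, 62, 27, 70) = 70
B (MIN): min(90, 96, 70, 91) = 70
G (MAX): max(37, 67, 56) = 67
F (MIN): min(67, 93, 21) = 21
I (MAX): max(50, 83, 69, 42) = 83
H (MIN): min(83, 54, 13) = 13
Root (MAX): max(70, 21, 13) = 70
MAX picks the child with the highest value: B (value 70).

B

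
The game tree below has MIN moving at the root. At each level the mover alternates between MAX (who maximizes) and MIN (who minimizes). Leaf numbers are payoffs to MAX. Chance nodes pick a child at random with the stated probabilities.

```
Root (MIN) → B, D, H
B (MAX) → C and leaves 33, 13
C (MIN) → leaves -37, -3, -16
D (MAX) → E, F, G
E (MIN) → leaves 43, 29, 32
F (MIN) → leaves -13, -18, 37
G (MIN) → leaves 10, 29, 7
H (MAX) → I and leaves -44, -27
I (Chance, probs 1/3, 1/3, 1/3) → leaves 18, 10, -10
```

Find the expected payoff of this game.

6

C (MIN): min(-37, -3, -16) = -37
B (MAX): max(-37, 33, 13) = 33
E (MIN): min(43, 29, 32) = 29
F (MIN): min(-13, -18, 37) = -18
G (MIN): min(10, 29, 7) = 7
D (MAX): max(29, -18, 7) = 29
I (Chance): 1/3·18 + 1/3·10 + 1/3·-10 = 6
H (MAX): max(6, -44, -27) = 6
Root (MIN): min(33, 29, 6) = 6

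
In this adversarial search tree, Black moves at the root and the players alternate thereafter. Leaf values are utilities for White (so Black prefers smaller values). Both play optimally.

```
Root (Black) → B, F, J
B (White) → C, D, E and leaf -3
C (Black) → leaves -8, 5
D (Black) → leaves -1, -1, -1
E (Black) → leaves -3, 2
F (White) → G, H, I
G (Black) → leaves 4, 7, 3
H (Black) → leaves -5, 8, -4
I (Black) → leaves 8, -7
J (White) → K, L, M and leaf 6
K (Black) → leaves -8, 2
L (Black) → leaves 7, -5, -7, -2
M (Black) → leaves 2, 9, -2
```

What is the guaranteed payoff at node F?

3

G: min(4, 7, 3) = 3
H: min(-5, 8, -4) = -5
I: min(8, -7) = -7
F: max(3, -5, -7) = 3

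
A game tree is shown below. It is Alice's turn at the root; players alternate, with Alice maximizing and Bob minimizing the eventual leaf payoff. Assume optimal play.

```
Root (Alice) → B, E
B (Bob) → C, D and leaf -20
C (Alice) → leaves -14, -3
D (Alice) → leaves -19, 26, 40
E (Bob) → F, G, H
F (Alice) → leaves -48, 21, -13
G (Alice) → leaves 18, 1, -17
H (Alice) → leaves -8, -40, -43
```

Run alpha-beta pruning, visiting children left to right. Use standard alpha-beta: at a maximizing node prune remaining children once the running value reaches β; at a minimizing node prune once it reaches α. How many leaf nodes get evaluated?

C [α=-∞,β=+∞]: v=-3
D [α=-∞,β=-3]: v=26 after child 2 ≥ β → β-cutoff, skip 1
B [α=-∞,β=+∞]: v=-20
F [α=-20,β=+∞]: v=21
G [α=-20,β=21]: v=18
H [α=-20,β=18]: v=-8
E [α=-20,β=+∞]: v=-8
Root [α=-∞,β=+∞]: v=-8
Leaves evaluated: 14 of 15.

14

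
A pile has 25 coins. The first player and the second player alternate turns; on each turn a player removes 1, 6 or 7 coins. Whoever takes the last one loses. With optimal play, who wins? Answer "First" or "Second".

Second

W/L table (W = player to move can force a win):
i:   0  1  2  3  4  5  6  7  8  9 10 11 12 13 14 15 16 17 18 19 20 21 22 23 24 25
     W  L  W  L  W  L  W  W  W  W  W  W  W  L  W  L  W  L  W  W  W  W  W  W  W  L
Position 25 is L, so the second player wins.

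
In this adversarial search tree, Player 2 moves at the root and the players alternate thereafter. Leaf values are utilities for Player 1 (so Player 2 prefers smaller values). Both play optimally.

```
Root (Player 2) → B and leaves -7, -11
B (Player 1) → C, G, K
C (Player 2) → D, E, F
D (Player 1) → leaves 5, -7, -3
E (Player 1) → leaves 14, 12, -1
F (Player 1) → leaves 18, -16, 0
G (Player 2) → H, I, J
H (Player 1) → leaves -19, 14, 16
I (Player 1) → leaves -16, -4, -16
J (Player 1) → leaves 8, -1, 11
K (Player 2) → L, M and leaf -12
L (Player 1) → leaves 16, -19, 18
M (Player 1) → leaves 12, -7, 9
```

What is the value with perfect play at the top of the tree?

D (Player 1): max(5, -7, -3) = 5
E (Player 1): max(14, 12, -1) = 14
F (Player 1): max(18, -16, 0) = 18
C (Player 2): min(5, 14, 18) = 5
H (Player 1): max(-19, 14, 16) = 16
I (Player 1): max(-16, -4, -16) = -4
J (Player 1): max(8, -1, 11) = 11
G (Player 2): min(16, -4, 11) = -4
L (Player 1): max(16, -19, 18) = 18
M (Player 1): max(12, -7, 9) = 12
K (Player 2): min(18, 12, -12) = -12
B (Player 1): max(5, -4, -12) = 5
Root (Player 2): min(5, -7, -11) = -11

-11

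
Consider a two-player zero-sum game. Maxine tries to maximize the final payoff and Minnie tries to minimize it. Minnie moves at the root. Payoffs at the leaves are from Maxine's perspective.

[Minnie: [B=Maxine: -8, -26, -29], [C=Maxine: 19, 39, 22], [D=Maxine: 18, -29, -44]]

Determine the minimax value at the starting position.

-8

B (Maxine): max(-8, -26, -29) = -8
C (Maxine): max(19, 39, 22) = 39
D (Maxine): max(18, -29, -44) = 18
Root (Minnie): min(-8, 39, 18) = -8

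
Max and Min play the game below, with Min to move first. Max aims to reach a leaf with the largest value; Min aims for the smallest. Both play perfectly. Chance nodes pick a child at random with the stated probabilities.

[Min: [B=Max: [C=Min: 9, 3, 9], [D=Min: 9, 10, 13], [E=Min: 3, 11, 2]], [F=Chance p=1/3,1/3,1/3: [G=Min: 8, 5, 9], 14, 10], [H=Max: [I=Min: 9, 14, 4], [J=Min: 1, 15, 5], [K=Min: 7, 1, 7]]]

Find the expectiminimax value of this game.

4

C (Min): min(9, 3, 9) = 3
D (Min): min(9, 10, 13) = 9
E (Min): min(3, 11, 2) = 2
B (Max): max(3, 9, 2) = 9
G (Min): min(8, 5, 9) = 5
F (Chance): 1/3·5 + 1/3·14 + 1/3·10 = 9.67
I (Min): min(9, 14, 4) = 4
J (Min): min(1, 15, 5) = 1
K (Min): min(7, 1, 7) = 1
H (Max): max(4, 1, 1) = 4
Root (Min): min(9, 9.67, 4) = 4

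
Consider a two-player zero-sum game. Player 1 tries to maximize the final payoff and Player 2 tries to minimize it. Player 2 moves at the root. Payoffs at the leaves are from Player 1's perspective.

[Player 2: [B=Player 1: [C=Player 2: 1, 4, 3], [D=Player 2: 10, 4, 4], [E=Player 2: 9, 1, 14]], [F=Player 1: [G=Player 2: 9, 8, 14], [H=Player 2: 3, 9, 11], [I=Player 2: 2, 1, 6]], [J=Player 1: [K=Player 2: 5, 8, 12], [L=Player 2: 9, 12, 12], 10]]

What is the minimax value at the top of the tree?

4

C (Player 2): min(1, 4, 3) = 1
D (Player 2): min(10, 4, 4) = 4
E (Player 2): min(9, 1, 14) = 1
B (Player 1): max(1, 4, 1) = 4
G (Player 2): min(9, 8, 14) = 8
H (Player 2): min(3, 9, 11) = 3
I (Player 2): min(2, 1, 6) = 1
F (Player 1): max(8, 3, 1) = 8
K (Player 2): min(5, 8, 12) = 5
L (Player 2): min(9, 12, 12) = 9
J (Player 1): max(5, 9, 10) = 10
Root (Player 2): min(4, 8, 10) = 4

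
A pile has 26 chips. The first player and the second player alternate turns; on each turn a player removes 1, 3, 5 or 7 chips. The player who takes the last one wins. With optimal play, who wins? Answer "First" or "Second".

W/L table (W = player to move can force a win):
i:   0  1  2  3  4  5  6  7  8  9 10 11 12 13 14 15 16 17 18 19 20 21 22 23 24 25 26
     L  W  L  W  L  W  L  W  L  W  L  W  L  W  L  W  L  W  L  W  L  W  L  W  L  W  L
Position 26 is L, so the second player wins.

Second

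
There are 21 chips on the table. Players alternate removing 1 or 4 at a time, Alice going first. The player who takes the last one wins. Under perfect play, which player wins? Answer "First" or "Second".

i:   0  1  2  3  4  5  6  7  8  9 10 11 12 13 14 15 16 17 18 19 20 21
     L  W  L  W  W  L  W  L  W  W  L  W  L  W  W  L  W  L  W  W  L  W
Position 21 is W, so the first player wins.

First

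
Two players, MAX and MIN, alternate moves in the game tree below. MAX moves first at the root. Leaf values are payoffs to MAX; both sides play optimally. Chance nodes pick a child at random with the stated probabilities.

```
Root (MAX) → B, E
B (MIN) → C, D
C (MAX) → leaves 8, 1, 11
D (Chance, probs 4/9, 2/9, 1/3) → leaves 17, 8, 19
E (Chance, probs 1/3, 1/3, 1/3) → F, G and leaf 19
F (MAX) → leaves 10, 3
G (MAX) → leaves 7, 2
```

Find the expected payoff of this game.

C (MAX): max(8, 1, 11) = 11
D (Chance): 4/9·17 + 2/9·8 + 1/3·19 = 15.67
B (MIN): min(11, 15.67) = 11
F (MAX): max(10, 3) = 10
G (MAX): max(7, 2) = 7
E (Chance): 1/3·10 + 1/3·7 + 1/3·19 = 12
Root (MAX): max(11, 12) = 12

12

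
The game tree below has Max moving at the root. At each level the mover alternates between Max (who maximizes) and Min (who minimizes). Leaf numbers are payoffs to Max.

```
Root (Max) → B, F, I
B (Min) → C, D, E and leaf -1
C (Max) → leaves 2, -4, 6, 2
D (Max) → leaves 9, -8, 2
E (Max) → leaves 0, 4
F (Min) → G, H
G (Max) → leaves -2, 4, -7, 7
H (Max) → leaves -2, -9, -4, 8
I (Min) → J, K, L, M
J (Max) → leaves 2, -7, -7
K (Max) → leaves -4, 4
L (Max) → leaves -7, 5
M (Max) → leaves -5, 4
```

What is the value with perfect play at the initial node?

C (Max): max(2, -4, 6, 2) = 6
D (Max): max(9, -8, 2) = 9
E (Max): max(0, 4) = 4
B (Min): min(6, 9, 4, -1) = -1
G (Max): max(-2, 4, -7, 7) = 7
H (Max): max(-2, -9, -4, 8) = 8
F (Min): min(7, 8) = 7
J (Max): max(2, -7, -7) = 2
K (Max): max(-4, 4) = 4
L (Max): max(-7, 5) = 5
M (Max): max(-5, 4) = 4
I (Min): min(2, 4, 5, 4) = 2
Root (Max): max(-1, 7, 2) = 7

7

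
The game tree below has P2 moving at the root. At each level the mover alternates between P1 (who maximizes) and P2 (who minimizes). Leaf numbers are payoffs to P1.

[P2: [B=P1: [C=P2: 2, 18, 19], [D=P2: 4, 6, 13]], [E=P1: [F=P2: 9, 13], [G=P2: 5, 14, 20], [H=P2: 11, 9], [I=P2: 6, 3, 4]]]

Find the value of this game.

4

C (P2): min(2, 18, 19) = 2
D (P2): min(4, 6, 13) = 4
B (P1): max(2, 4) = 4
F (P2): min(9, 13) = 9
G (P2): min(5, 14, 20) = 5
H (P2): min(11, 9) = 9
I (P2): min(6, 3, 4) = 3
E (P1): max(9, 5, 9, 3) = 9
Root (P2): min(4, 9) = 4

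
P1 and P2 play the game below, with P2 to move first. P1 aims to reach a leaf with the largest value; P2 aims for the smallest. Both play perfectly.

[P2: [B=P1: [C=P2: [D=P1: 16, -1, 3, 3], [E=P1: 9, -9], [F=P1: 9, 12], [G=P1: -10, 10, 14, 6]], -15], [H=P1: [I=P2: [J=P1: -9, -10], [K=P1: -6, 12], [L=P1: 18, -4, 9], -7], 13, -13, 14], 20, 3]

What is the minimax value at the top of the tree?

D (P1): max(16, -1, 3, 3) = 16
E (P1): max(9, -9) = 9
F (P1): max(9, 12) = 12
G (P1): max(-10, 10, 14, 6) = 14
C (P2): min(16, 9, 12, 14) = 9
B (P1): max(9, -15) = 9
J (P1): max(-9, -10) = -9
K (P1): max(-6, 12) = 12
L (P1): max(18, -4, 9) = 18
I (P2): min(-9, 12, 18, -7) = -9
H (P1): max(-9, 13, -13, 14) = 14
Root (P2): min(9, 14, 20, 3) = 3

3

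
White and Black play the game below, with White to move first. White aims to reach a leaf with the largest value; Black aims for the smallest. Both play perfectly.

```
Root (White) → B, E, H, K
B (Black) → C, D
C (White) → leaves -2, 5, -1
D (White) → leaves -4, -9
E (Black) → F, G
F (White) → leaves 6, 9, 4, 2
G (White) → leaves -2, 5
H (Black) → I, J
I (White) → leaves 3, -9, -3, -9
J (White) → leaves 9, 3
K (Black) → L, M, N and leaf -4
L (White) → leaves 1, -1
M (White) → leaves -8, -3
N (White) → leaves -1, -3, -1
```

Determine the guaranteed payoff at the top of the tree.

5

C (White): max(-2, 5, -1) = 5
D (White): max(-4, -9) = -4
B (Black): min(5, -4) = -4
F (White): max(6, 9, 4, 2) = 9
G (White): max(-2, 5) = 5
E (Black): min(9, 5) = 5
I (White): max(3, -9, -3, -9) = 3
J (White): max(9, 3) = 9
H (Black): min(3, 9) = 3
L (White): max(1, -1) = 1
M (White): max(-8, -3) = -3
N (White): max(-1, -3, -1) = -1
K (Black): min(1, -3, -1, -4) = -4
Root (White): max(-4, 5, 3, -4) = 5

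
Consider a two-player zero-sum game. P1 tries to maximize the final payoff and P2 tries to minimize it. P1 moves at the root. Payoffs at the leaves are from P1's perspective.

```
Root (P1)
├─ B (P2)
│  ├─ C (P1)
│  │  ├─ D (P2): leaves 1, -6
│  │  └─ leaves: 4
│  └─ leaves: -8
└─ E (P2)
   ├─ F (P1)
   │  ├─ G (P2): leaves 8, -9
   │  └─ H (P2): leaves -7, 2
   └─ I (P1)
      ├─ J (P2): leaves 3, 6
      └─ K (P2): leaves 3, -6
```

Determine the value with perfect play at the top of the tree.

D (P2): min(1, -6) = -6
C (P1): max(-6, 4) = 4
B (P2): min(4, -8) = -8
G (P2): min(8, -9) = -9
H (P2): min(-7, 2) = -7
F (P1): max(-9, -7) = -7
J (P2): min(3, 6) = 3
K (P2): min(3, -6) = -6
I (P1): max(3, -6) = 3
E (P2): min(-7, 3) = -7
Root (P1): max(-8, -7) = -7

-7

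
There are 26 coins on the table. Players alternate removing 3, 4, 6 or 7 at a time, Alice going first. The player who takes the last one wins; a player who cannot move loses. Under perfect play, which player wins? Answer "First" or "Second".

W/L table (W = player to move can force a win):
i:   0  1  2  3  4  5  6  7  8  9 10 11 12 13 14 15 16 17 18 19 20 21 22 23 24 25 26
     L  L  L  W  W  W  W  W  W  W  L  L  L  W  W  W  W  W  W  W  L  L  L  W  W  W  W
Position 26 is W, so the first player wins.

First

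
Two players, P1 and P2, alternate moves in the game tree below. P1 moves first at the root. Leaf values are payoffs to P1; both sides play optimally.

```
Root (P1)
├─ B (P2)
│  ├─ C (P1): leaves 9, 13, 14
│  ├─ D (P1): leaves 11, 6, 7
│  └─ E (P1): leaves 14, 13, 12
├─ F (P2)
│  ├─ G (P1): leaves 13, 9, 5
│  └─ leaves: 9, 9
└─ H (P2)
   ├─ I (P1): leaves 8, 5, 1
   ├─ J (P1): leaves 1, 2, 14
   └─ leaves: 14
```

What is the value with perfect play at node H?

8

I: max(8, 5, 1) = 8
J: max(1, 2, 14) = 14
H: min(8, 14, 14) = 8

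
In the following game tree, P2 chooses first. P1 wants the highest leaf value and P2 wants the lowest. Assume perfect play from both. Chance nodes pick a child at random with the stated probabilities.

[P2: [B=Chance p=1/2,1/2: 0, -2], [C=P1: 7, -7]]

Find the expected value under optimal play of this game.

B (Chance): 1/2·0 + 1/2·-2 = -1
C (P1): max(7, -7) = 7
Root (P2): min(-1, 7) = -1

-1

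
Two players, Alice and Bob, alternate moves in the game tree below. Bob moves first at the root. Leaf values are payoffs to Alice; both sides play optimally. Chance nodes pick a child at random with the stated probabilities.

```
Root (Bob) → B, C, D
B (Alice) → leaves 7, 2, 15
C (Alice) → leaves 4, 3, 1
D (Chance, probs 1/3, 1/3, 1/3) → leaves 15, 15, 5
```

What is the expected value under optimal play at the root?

4

B (Alice): max(7, 2, 15) = 15
C (Alice): max(4, 3, 1) = 4
D (Chance): 1/3·15 + 1/3·15 + 1/3·5 = 11.67
Root (Bob): min(15, 4, 11.67) = 4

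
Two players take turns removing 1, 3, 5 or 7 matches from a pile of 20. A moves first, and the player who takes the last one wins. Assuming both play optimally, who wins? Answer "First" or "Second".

Second

Positions where the player to move wins (W) vs loses (L):
i:   0  1  2  3  4  5  6  7  8  9 10 11 12 13 14 15 16 17 18 19 20
     L  W  L  W  L  W  L  W  L  W  L  W  L  W  L  W  L  W  L  W  L
Position 20 is L, so the second player wins.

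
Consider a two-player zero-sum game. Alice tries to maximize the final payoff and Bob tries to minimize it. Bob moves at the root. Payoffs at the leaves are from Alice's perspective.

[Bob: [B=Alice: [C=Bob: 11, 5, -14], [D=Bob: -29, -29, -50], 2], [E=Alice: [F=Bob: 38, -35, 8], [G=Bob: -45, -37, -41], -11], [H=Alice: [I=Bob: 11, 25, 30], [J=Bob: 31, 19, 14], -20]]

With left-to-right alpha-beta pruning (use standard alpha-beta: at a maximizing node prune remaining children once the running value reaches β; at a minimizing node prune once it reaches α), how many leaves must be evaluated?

C [α=-∞,β=+∞]: v=-14
D [α=-14,β=+∞]: v=-29 after child 1 ≤ α → α-cutoff, skip 2
B [α=-∞,β=+∞]: v=2
F [α=-∞,β=2]: v=-35
G [α=-35,β=2]: v=-45 after child 1 ≤ α → α-cutoff, skip 2
E [α=-∞,β=2]: v=-11
I [α=-∞,β=-11]: v=11
H [α=-∞,β=-11]: v=11 after child 1 ≥ β → β-cutoff, skip 2
Root [α=-∞,β=+∞]: v=-11
Leaves evaluated: 13 of 21.

13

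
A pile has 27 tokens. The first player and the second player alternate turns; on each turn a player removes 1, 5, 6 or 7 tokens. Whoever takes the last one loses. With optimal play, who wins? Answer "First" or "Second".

Second

i:   0  1  2  3  4  5  6  7  8  9 10 11 12 13 14 15 16 17 18 19 20 21 22 23 24 25 26 27
     W  L  W  L  W  L  W  W  W  W  W  W  W  L  W  L  W  L  W  W  W  W  W  W  W  L  W  L
Position 27 is L, so the second player wins.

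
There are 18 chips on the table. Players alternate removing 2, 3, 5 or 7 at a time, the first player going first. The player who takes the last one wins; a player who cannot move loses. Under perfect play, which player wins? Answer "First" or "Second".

W/L table (W = player to move can force a win):
i:   0  1  2  3  4  5  6  7  8  9 10 11 12 13 14 15 16 17 18
     L  L  W  W  W  W  W  W  W  L  L  W  W  W  W  W  W  W  L
Position 18 is L, so the second player wins.

Second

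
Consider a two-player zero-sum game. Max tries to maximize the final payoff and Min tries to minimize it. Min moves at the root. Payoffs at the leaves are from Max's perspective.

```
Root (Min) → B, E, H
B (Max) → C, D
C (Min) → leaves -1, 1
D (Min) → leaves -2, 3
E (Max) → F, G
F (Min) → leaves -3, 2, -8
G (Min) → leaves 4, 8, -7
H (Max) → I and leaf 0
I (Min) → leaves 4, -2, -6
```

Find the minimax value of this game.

-7

C (Min): min(-1, 1) = -1
D (Min): min(-2, 3) = -2
B (Max): max(-1, -2) = -1
F (Min): min(-3, 2, -8) = -8
G (Min): min(4, 8, -7) = -7
E (Max): max(-8, -7) = -7
I (Min): min(4, -2, -6) = -6
H (Max): max(-6, 0) = 0
Root (Min): min(-1, -7, 0) = -7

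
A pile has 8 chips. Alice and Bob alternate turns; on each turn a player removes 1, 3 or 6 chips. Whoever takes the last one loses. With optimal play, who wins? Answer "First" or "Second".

First

i:   0  1  2  3  4  5  6  7  8
     W  L  W  L  W  L  W  W  W
Position 8 is W, so the first player wins.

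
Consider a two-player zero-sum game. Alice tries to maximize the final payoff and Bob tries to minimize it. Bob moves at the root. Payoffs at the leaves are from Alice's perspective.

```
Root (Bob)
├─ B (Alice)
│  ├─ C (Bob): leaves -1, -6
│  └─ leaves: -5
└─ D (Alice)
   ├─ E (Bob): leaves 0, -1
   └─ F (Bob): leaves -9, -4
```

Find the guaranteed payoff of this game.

C (Bob): min(-1, -6) = -6
B (Alice): max(-6, -5) = -5
E (Bob): min(0, -1) = -1
F (Bob): min(-9, -4) = -9
D (Alice): max(-1, -9) = -1
Root (Bob): min(-5, -1) = -5

-5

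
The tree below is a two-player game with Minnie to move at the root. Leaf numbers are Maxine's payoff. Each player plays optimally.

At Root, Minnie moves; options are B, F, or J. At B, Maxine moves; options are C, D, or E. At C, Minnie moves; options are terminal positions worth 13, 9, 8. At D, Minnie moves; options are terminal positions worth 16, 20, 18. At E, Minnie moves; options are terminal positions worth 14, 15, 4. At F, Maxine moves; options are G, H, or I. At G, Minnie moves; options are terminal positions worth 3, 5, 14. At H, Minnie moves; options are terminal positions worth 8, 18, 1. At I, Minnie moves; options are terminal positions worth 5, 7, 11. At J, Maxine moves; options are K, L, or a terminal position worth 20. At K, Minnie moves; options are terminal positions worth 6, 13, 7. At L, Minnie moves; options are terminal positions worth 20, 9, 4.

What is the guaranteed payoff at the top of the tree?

5

C (Minnie): min(13, 9, 8) = 8
D (Minnie): min(16, 20, 18) = 16
E (Minnie): min(14, 15, 4) = 4
B (Maxine): max(8, 16, 4) = 16
G (Minnie): min(3, 5, 14) = 3
H (Minnie): min(8, 18, 1) = 1
I (Minnie): min(5, 7, 11) = 5
F (Maxine): max(3, 1, 5) = 5
K (Minnie): min(6, 13, 7) = 6
L (Minnie): min(20, 9, 4) = 4
J (Maxine): max(6, 4, 20) = 20
Root (Minnie): min(16, 5, 20) = 5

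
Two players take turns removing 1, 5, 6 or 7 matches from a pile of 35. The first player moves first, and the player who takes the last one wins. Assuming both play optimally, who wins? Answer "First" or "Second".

Positions where the player to move wins (W) vs loses (L):
i:   0  1  2  3  4  5  6  7  8  9 10 11 12 13 14 15 16 17 18 19 20 21 22 23 24 25 26 27 28 29 30 31 32 33 34 35
     L  W  L  W  L  W  W  W  W  W  W  W  L  W  L  W  L  W  W  W  W  W  W  W  L  W  L  W  L  W  W  W  W  W  W  W
Position 35 is W, so the first player wins.

First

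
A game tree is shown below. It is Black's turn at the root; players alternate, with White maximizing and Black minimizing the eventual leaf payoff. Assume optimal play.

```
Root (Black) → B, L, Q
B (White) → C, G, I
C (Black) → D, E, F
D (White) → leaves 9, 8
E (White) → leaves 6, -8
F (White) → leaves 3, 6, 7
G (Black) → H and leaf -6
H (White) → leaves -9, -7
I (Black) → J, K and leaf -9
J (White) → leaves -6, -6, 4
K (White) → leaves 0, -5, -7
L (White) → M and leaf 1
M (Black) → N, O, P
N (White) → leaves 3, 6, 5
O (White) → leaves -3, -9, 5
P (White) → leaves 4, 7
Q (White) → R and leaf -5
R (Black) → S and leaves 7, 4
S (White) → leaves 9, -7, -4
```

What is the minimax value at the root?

4

D (White): max(9, 8) = 9
E (White): max(6, -8) = 6
F (White): max(3, 6, 7) = 7
C (Black): min(9, 6, 7) = 6
H (White): max(-9, -7) = -7
G (Black): min(-7, -6) = -7
J (White): max(-6, -6, 4) = 4
K (White): max(0, -5, -7) = 0
I (Black): min(4, 0, -9) = -9
B (White): max(6, -7, -9) = 6
N (White): max(3, 6, 5) = 6
O (White): max(-3, -9, 5) = 5
P (White): max(4, 7) = 7
M (Black): min(6, 5, 7) = 5
L (White): max(5, 1) = 5
S (White): max(9, -7, -4) = 9
R (Black): min(9, 7, 4) = 4
Q (White): max(4, -5) = 4
Root (Black): min(6, 5, 4) = 4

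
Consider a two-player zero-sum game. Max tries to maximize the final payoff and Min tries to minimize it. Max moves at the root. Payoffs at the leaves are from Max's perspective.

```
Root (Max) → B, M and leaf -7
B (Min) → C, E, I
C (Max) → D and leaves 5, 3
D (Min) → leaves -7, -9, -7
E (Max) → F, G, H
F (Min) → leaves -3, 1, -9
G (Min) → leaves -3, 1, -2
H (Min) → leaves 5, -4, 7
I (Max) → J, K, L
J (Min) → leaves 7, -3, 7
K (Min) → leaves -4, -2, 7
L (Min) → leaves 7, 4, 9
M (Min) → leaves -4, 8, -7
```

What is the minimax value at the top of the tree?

D (Min): min(-7, -9, -7) = -9
C (Max): max(-9, 5, 3) = 5
F (Min): min(-3, 1, -9) = -9
G (Min): min(-3, 1, -2) = -3
H (Min): min(5, -4, 7) = -4
E (Max): max(-9, -3, -4) = -3
J (Min): min(7, -3, 7) = -3
K (Min): min(-4, -2, 7) = -4
L (Min): min(7, 4, 9) = 4
I (Max): max(-3, -4, 4) = 4
B (Min): min(5, -3, 4) = -3
M (Min): min(-4, 8, -7) = -7
Root (Max): max(-3, -7, -7) = -3

-3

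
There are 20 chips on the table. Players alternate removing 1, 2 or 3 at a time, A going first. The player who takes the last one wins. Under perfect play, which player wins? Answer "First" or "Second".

Second

i:   0  1  2  3  4  5  6  7  8  9 10 11 12 13 14 15 16 17 18 19 20
     L  W  W  W  L  W  W  W  L  W  W  W  L  W  W  W  L  W  W  W  L
Position 20 is L, so the second player wins.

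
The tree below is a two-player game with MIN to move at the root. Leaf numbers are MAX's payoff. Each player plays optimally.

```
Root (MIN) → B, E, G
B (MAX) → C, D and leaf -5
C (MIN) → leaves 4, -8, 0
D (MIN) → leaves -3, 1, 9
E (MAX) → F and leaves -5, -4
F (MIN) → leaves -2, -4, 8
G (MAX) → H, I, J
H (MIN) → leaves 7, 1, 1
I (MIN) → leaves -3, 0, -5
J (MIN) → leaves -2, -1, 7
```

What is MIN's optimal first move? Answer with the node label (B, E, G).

E

C (MIN): min(4, -8, 0) = -8
D (MIN): min(-3, 1, 9) = -3
B (MAX): max(-8, -3, -5) = -3
F (MIN): min(-2, -4, 8) = -4
E (MAX): max(-4, -5, -4) = -4
H (MIN): min(7, 1, 1) = 1
I (MIN): min(-3, 0, -5) = -5
J (MIN): min(-2, -1, 7) = -2
G (MAX): max(1, -5, -2) = 1
Root (MIN): min(-3, -4, 1) = -4
MIN picks the child with the lowest value: E (value -4).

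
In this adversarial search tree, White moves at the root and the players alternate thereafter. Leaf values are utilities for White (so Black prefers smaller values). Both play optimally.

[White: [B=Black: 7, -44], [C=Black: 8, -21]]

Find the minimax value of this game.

-21

B (Black): min(7, -44) = -44
C (Black): min(8, -21) = -21
Root (White): max(-44, -21) = -21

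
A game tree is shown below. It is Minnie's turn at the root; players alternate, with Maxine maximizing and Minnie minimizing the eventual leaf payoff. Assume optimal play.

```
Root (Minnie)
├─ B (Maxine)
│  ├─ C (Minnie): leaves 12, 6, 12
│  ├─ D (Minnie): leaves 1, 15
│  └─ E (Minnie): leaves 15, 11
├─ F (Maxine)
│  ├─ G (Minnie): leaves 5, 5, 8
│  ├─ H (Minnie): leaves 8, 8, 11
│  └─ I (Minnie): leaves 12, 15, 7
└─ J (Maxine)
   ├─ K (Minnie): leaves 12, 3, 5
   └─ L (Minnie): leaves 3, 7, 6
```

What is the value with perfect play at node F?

G: min(5, 5, 8) = 5
H: min(8, 8, 11) = 8
I: min(12, 15, 7) = 7
F: max(5, 8, 7) = 8

8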